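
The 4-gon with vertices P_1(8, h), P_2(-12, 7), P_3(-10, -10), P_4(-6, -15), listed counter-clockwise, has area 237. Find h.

3

Write out the shoelace sum; only the two edges meeting at P_1 involve h:
2·Area = [((-6)·h − 8·(-15)) + (8·7 − (-12)·h)] + 280
       = 6·h + 456 = 474
⇒ h = 3.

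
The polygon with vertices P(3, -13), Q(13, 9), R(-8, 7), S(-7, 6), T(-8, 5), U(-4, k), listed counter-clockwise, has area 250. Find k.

The doubled signed area Σ (x_i y_{i+1} − x_{i+1} y_i) is linear in k.
With k=0 it equals 445; the coefficient of k is -11 (from the two edges through U).
So -11·k + 445 = 2·250 = 500 ⇒ k = -5.

-5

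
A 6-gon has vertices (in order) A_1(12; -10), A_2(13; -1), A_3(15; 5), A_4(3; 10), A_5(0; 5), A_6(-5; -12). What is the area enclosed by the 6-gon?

283.5

Σ = (118) + (80) + (135) + (15) + (25) + (194) = 567
Area = |Σ|/2 = 283.5.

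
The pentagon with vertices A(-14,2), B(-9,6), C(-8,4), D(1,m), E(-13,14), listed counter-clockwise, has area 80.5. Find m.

The doubled signed area Σ (x_i y_{i+1} − x_{i+1} y_i) is linear in m.
With m=0 it equals 126; the coefficient of m is 5 (from the two edges through D).
So 5·m + 126 = 2·80.5 = 161 ⇒ m = 7.

7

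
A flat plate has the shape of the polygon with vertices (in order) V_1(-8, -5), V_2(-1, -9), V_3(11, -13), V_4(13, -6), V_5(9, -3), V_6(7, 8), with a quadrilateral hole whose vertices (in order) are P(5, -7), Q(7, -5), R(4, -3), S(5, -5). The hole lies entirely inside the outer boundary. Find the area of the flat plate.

Outer boundary:
Σ = (67) + (112) + (103) + (15) + (93) + (29) = 419
Area = |Σ|/2 = 209.5.
Hole:
Apply the shoelace (surveyor's) formula: 2A = Σ (x_i·y_{i+1} − x_{i+1}·y_i), indices taken mod 4.
Σ = (24) + (-1) + (-5) + (-10) = 8
Area = |Σ|/2 = 4.
Net area = 209.5 − 4 = 205.5.

205.5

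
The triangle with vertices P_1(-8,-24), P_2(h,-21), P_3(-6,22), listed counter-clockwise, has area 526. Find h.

Write out the shoelace sum; only the two edges meeting at P_2 involve h:
2·Area = [((-8)·(-21) − h·(-24)) + (h·22 − (-6)·(-21))] + 320
       = 46·h + 362 = 1052
⇒ h = 15.

15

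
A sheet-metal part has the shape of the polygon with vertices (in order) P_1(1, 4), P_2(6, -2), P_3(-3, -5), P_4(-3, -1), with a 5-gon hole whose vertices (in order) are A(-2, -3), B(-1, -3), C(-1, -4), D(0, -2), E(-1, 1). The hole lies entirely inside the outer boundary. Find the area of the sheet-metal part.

Outer boundary:
Σ = (-26) + (-36) + (-12) + (-11) = -85
Area = |Σ|/2 = 42.5.
Hole:
Apply the shoelace (surveyor's) formula: 2A = Σ (x_i·y_{i+1} − x_{i+1}·y_i), indices taken mod 5.
Σ = (3) + (1) + (2) + (-2) + (5) = 9
Area = |Σ|/2 = 4.5.
Net area = 42.5 − 4.5 = 38.

38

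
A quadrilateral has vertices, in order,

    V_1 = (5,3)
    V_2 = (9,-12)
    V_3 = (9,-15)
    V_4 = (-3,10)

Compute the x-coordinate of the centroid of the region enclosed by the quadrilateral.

Apply the shoelace (surveyor's) formula. First the cross-terms c_i = x_i·y_{i+1} − x_{i+1}·y_i:
  -87, -27, 45, -59  ⇒  2A = -128, A = -64.
Then Σ (x_i + x_{i+1})·c_i = -1552, so x̄ = -1552 / (6·(-64)) = 97/24.

97/24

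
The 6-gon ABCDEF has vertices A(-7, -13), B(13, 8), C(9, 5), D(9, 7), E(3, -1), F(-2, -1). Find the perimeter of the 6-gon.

|AB| = √((20)² + (21)²) = √841 = 29
|BC| = √((-4)² + (-3)²) = √25 = 5
|CD| = √((0)² + (2)²) = √4 = 2
|DE| = √((-6)² + (-8)²) = √100 = 10
|EF| = √((-5)² + (0)²) = √25 = 5
|FA| = √((-5)² + (-12)²) = √169 = 13
Perimeter = 29 + 5 + 2 + 10 + 5 + 13 = 64.

64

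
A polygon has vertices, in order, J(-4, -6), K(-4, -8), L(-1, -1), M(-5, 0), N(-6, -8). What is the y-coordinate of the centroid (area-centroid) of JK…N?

-149/43

Apply Gauss's area formula. First the cross-terms c_i = x_i·y_{i+1} − x_{i+1}·y_i:
  8, -4, -5, 40, 4  ⇒  2A = 43, A = 21.5.
Then Σ (y_i + y_{i+1})·c_i = -447, so ȳ = -447 / (6·21.5) = -149/43.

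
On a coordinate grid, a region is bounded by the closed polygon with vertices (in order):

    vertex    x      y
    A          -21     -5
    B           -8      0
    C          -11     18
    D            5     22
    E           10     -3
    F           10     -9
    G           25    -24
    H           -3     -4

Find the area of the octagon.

533.5

Apply Gauss's area formula: 2A = Σ (x_i·y_{i+1} − x_{i+1}·y_i), indices taken mod 8.
Cross-terms: -40, -144, -332, -235, -60, -15, -172, -69  ⇒  Σ = -1067
Area = |Σ|/2 = 533.5.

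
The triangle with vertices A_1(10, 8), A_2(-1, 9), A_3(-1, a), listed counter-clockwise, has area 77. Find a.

-5

The doubled signed area Σ (x_i y_{i+1} − x_{i+1} y_i) is linear in a.
With a=0 it equals 99; the coefficient of a is -11 (from the two edges through A_3).
So -11·a + 99 = 2·77 = 154 ⇒ a = -5.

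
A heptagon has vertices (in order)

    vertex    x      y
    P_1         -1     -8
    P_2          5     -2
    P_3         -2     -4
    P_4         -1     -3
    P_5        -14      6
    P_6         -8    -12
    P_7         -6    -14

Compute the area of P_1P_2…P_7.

Apply Gauss's area formula: 2A = Σ (x_i·y_{i+1} − x_{i+1}·y_i), indices taken mod 7.
Σ = (42) + (-24) + (2) + (-48) + (216) + (40) + (34) = 262
Area = |Σ|/2 = 131.

131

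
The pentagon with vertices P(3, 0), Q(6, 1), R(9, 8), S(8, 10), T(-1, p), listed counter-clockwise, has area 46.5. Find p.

The doubled signed area Σ (x_i y_{i+1} − x_{i+1} y_i) is linear in p.
With p=0 it equals 78; the coefficient of p is 5 (from the two edges through T).
So 5·p + 78 = 2·46.5 = 93 ⇒ p = 3.

3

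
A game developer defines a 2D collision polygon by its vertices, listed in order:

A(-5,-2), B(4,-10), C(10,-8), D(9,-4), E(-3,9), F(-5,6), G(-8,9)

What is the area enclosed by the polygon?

Cross-terms: 58, 68, 32, 69, 27, 3, 61  ⇒  Σ = 318
Area = |Σ|/2 = 159.

159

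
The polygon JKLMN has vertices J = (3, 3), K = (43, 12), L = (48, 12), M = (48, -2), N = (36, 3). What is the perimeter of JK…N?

106

|JK| = √((40)² + (9)²) = √1681 = 41
|KL| = √((5)² + (0)²) = √25 = 5
|LM| = √((0)² + (-14)²) = √196 = 14
|MN| = √((-12)² + (5)²) = √169 = 13
|NJ| = √((-33)² + (0)²) = √1089 = 33
Perimeter = 41 + 5 + 14 + 13 + 33 = 106.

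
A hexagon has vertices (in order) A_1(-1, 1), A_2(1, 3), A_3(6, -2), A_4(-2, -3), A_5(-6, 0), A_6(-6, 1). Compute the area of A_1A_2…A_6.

37.5

Cross-terms: -4, -20, -22, -18, -6, -5  ⇒  Σ = -75
Area = |Σ|/2 = 37.5.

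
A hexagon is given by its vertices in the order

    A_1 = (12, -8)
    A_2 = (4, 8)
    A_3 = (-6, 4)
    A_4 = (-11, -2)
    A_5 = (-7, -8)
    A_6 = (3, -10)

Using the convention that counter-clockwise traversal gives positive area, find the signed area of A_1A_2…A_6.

256

Σ = (128) + (64) + (56) + (74) + (94) + (96) = 512
Signed area = Σ/2 = 256 (positive ⇒ counter-clockwise traversal).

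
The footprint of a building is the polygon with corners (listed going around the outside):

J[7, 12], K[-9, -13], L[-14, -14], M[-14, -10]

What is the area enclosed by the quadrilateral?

96.5

J→K: (7)(-13) − (-9)(12) = 17
K→L: (-9)(-14) − (-14)(-13) = -56
L→M: (-14)(-10) − (-14)(-14) = -56
M→J: (-14)(12) − (7)(-10) = -98
Σ = -193
Area = |Σ|/2 = 96.5.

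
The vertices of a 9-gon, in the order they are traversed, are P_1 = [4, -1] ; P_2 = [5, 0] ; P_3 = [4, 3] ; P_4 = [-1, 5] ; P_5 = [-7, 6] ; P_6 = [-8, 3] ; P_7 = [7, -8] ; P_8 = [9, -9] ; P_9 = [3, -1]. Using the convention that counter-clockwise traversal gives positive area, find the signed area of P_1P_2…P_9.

85

Apply the shoelace (surveyor's) formula: 2A = Σ (x_i·y_{i+1} − x_{i+1}·y_i), indices taken mod 9.
Cross-terms: 5, 15, 23, 29, 27, 43, 9, 18, 1  ⇒  Σ = 170
Signed area = Σ/2 = 85 (positive ⇒ counter-clockwise traversal).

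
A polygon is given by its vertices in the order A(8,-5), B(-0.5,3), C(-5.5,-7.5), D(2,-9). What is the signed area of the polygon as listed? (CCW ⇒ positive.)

84.125

Apply the surveyor's formula: 2A = Σ (x_i·y_{i+1} − x_{i+1}·y_i), indices taken mod 4.
Σ = (21.5) + (20.25) + (64.5) + (62) = 168.25
Signed area = Σ/2 = 84.125 (positive ⇒ counter-clockwise traversal).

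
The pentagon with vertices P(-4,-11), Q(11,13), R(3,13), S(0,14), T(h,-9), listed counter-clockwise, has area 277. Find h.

-15

Write out the shoelace sum; only the two edges meeting at T involve h:
2·Area = [(0·(-9) − h·14) + (h·(-11) − (-4)·(-9))] + 215
       = -25·h + 179 = 554
⇒ h = -15.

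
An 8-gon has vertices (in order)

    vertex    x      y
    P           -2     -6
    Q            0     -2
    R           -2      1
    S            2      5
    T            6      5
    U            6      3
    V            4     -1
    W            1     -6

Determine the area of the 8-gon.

51.5

Cross-terms: 4, -4, -12, -20, -12, -18, -23, -18  ⇒  Σ = -103
Area = |Σ|/2 = 51.5.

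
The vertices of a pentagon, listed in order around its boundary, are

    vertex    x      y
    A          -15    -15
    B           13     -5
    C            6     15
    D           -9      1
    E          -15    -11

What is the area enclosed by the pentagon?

405

Apply Gauss's area formula: 2A = Σ (x_i·y_{i+1} − x_{i+1}·y_i), indices taken mod 5.
Cross-terms: 270, 225, 141, 114, 60  ⇒  Σ = 810
Area = |Σ|/2 = 405.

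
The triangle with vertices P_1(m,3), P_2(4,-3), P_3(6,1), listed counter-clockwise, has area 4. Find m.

5

The doubled signed area Σ (x_i y_{i+1} − x_{i+1} y_i) is linear in m.
With m=0 it equals 28; the coefficient of m is -4 (from the two edges through P_1).
So -4·m + 28 = 2·4 = 8 ⇒ m = 5.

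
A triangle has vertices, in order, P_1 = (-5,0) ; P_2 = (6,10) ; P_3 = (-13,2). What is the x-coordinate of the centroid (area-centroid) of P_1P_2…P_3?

Apply the surveyor's formula. First the cross-terms c_i = x_i·y_{i+1} − x_{i+1}·y_i:
  -50, 142, 10  ⇒  2A = 102, A = 51.
Then Σ (x_i + x_{i+1})·c_i = -1224, so x̄ = -1224 / (6·51) = -4.

-4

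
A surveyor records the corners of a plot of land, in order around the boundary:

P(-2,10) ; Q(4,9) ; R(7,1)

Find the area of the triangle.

Apply the shoelace (surveyor's) formula: 2A = Σ (x_i·y_{i+1} − x_{i+1}·y_i), indices taken mod 3.
Σ = (-58) + (-59) + (72) = -45
Area = |Σ|/2 = 22.5.

22.5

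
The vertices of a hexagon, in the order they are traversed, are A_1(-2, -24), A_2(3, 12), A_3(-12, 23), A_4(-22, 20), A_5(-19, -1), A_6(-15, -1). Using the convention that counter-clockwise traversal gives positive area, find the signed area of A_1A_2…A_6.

Apply the shoelace (surveyor's) formula: 2A = Σ (x_i·y_{i+1} − x_{i+1}·y_i), indices taken mod 6.
A_1→A_2: (-2)(12) − (3)(-24) = 48
A_2→A_3: (3)(23) − (-12)(12) = 213
A_3→A_4: (-12)(20) − (-22)(23) = 266
A_4→A_5: (-22)(-1) − (-19)(20) = 402
A_5→A_6: (-19)(-1) − (-15)(-1) = 4
A_6→A_1: (-15)(-24) − (-2)(-1) = 358
Σ = 1291
Signed area = Σ/2 = 645.5 (positive ⇒ counter-clockwise traversal).

645.5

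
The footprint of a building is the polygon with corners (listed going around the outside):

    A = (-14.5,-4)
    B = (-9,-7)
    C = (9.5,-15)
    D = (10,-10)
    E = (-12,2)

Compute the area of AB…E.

A→B: (-14.5)(-7) − (-9)(-4) = 65.5
B→C: (-9)(-15) − (9.5)(-7) = 201.5
C→D: (9.5)(-10) − (10)(-15) = 55
D→E: (10)(2) − (-12)(-10) = -100
E→A: (-12)(-4) − (-14.5)(2) = 77
Σ = 299
Area = |Σ|/2 = 149.5.

149.5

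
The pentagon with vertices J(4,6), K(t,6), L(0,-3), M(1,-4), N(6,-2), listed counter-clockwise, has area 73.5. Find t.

-6

Write out the shoelace sum; only the two edges meeting at K involve t:
2·Area = [(4·6 − t·6) + (t·(-3) − 0·6)] + 69
       = -9·t + 93 = 147
⇒ t = -6.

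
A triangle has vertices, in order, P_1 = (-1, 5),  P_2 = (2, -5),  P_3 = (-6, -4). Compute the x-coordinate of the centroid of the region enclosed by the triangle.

Apply the surveyor's formula. First the cross-terms c_i = x_i·y_{i+1} − x_{i+1}·y_i:
  -5, -38, -34  ⇒  2A = -77, A = -38.5.
Then Σ (x_i + x_{i+1})·c_i = 385, so x̄ = 385 / (6·(-38.5)) = -5/3.

-5/3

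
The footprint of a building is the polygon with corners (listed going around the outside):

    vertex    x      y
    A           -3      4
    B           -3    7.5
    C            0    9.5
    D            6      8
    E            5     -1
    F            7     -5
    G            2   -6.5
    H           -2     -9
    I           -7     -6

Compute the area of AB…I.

161.75

Apply the shoelace formula: 2A = Σ (x_i·y_{i+1} − x_{i+1}·y_i), indices taken mod 9.
Σ = (-10.5) + (-28.5) + (-57) + (-46) + (-18) + (-35.5) + (-31) + (-51) + (-46) = -323.5
Area = |Σ|/2 = 161.75.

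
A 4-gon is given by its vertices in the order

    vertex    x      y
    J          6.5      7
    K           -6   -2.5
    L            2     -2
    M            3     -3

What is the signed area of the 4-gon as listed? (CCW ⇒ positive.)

41.625

Apply the shoelace (surveyor's) formula: 2A = Σ (x_i·y_{i+1} − x_{i+1}·y_i), indices taken mod 4.
Σ = (25.75) + (17) + (0) + (40.5) = 83.25
Signed area = Σ/2 = 41.625 (positive ⇒ counter-clockwise traversal).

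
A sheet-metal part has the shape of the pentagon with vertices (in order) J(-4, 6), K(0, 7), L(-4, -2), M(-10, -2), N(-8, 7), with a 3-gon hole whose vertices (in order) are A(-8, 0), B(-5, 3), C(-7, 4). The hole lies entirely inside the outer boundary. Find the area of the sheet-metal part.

54.5

Outer boundary:
Σ = (-28) + (28) + (-12) + (-86) + (-20) = -118
Area = |Σ|/2 = 59.
Hole:
Apply the shoelace (surveyor's) formula: 2A = Σ (x_i·y_{i+1} − x_{i+1}·y_i), indices taken mod 3.
Cross-terms: -24, 1, 32  ⇒  Σ = 9
Area = |Σ|/2 = 4.5.
Net area = 59 − 4.5 = 54.5.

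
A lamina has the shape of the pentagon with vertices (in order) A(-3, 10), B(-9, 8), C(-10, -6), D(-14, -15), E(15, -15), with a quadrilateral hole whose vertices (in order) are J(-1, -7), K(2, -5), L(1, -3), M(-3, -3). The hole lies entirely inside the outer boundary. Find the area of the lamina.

391

Outer boundary:
Apply the shoelace formula: 2A = Σ (x_i·y_{i+1} − x_{i+1}·y_i), indices taken mod 5.
Σ = (66) + (134) + (66) + (435) + (105) = 806
Area = |Σ|/2 = 403.
Hole:
Apply the surveyor's formula: 2A = Σ (x_i·y_{i+1} − x_{i+1}·y_i), indices taken mod 4.
J→K: (-1)(-5) − (2)(-7) = 19
K→L: (2)(-3) − (1)(-5) = -1
L→M: (1)(-3) − (-3)(-3) = -12
M→J: (-3)(-7) − (-1)(-3) = 18
Σ = 24
Area = |Σ|/2 = 12.
Net area = 403 − 12 = 391.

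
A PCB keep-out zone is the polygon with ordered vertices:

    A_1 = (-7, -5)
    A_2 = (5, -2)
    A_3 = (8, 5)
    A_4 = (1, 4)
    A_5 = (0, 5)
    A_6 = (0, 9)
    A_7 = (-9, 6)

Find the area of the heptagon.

Apply Gauss's area formula: 2A = Σ (x_i·y_{i+1} − x_{i+1}·y_i), indices taken mod 7.
Σ = (39) + (41) + (27) + (5) + (0) + (81) + (87) = 280
Area = |Σ|/2 = 140.

140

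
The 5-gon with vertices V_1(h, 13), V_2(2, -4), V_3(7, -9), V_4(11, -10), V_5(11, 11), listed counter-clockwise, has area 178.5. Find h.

The doubled signed area Σ (x_i y_{i+1} − x_{i+1} y_i) is linear in h.
With h=0 it equals 387; the coefficient of h is -15 (from the two edges through V_1).
So -15·h + 387 = 2·178.5 = 357 ⇒ h = 2.

2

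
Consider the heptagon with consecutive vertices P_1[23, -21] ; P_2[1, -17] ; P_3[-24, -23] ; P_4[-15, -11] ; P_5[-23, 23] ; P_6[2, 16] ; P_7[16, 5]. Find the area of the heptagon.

Apply the shoelace formula: 2A = Σ (x_i·y_{i+1} − x_{i+1}·y_i), indices taken mod 7.
P_1→P_2: (23)(-17) − (1)(-21) = -370
P_2→P_3: (1)(-23) − (-24)(-17) = -431
P_3→P_4: (-24)(-11) − (-15)(-23) = -81
P_4→P_5: (-15)(23) − (-23)(-11) = -598
P_5→P_6: (-23)(16) − (2)(23) = -414
P_6→P_7: (2)(5) − (16)(16) = -246
P_7→P_1: (16)(-21) − (23)(5) = -451
Σ = -2591
Area = |Σ|/2 = 1295.5.

1295.5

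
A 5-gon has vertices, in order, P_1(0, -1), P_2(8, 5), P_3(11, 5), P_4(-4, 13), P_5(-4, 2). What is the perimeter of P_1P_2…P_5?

46

|P_1P_2| = √((8)² + (6)²) = √100 = 10
|P_2P_3| = √((3)² + (0)²) = √9 = 3
|P_3P_4| = √((-15)² + (8)²) = √289 = 17
|P_4P_5| = √((0)² + (-11)²) = √121 = 11
|P_5P_1| = √((4)² + (-3)²) = √25 = 5
Perimeter = 10 + 3 + 17 + 11 + 5 = 46.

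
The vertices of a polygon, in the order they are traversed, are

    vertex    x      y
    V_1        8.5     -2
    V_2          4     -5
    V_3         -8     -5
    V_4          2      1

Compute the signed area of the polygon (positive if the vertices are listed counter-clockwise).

Cross-terms: -34.5, -60, 2, -12.5  ⇒  Σ = -105
Signed area = Σ/2 = -52.5 (negative ⇒ clockwise traversal).

-52.5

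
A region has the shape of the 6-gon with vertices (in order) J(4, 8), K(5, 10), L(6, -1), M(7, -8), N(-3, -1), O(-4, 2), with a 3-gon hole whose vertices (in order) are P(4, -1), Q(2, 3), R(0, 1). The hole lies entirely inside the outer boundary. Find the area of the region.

Outer boundary:
Apply the shoelace formula: 2A = Σ (x_i·y_{i+1} − x_{i+1}·y_i), indices taken mod 6.
Σ = (0) + (-65) + (-41) + (-31) + (-10) + (-40) = -187
Area = |Σ|/2 = 93.5.
Hole:
Apply the surveyor's formula: 2A = Σ (x_i·y_{i+1} − x_{i+1}·y_i), indices taken mod 3.
Σ = (14) + (2) + (-4) = 12
Area = |Σ|/2 = 6.
Net area = 93.5 − 6 = 87.5.

87.5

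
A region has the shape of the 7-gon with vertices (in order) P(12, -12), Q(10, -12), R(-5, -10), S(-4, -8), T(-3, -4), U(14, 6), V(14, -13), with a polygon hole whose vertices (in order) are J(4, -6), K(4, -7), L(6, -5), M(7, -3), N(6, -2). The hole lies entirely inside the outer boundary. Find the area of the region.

210.5

Outer boundary:
Apply Gauss's area formula: 2A = Σ (x_i·y_{i+1} − x_{i+1}·y_i), indices taken mod 7.
Cross-terms: -24, -160, 0, -8, 38, -266, -12  ⇒  Σ = -432
Area = |Σ|/2 = 216.
Hole:
Σ = (-4) + (22) + (17) + (4) + (-28) = 11
Area = |Σ|/2 = 5.5.
Net area = 216 − 5.5 = 210.5.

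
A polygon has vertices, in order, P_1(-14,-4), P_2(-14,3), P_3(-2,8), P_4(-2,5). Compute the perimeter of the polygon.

38

|P_1P_2| = √((0)² + (7)²) = √49 = 7
|P_2P_3| = √((12)² + (5)²) = √169 = 13
|P_3P_4| = √((0)² + (-3)²) = √9 = 3
|P_4P_1| = √((-12)² + (-9)²) = √225 = 15
Perimeter = 7 + 13 + 3 + 15 = 38.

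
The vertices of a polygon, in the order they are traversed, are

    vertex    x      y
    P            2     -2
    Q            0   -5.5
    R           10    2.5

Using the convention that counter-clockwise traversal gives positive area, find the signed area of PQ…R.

Apply Gauss's area formula: 2A = Σ (x_i·y_{i+1} − x_{i+1}·y_i), indices taken mod 3.
Σ = (-11) + (55) + (-25) = 19
Signed area = Σ/2 = 9.5 (positive ⇒ counter-clockwise traversal).

9.5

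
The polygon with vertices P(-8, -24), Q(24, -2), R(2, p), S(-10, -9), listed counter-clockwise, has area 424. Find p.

The doubled signed area Σ (x_i y_{i+1} − x_{i+1} y_i) is linear in p.
With p=0 it equals 746; the coefficient of p is 34 (from the two edges through R).
So 34·p + 746 = 2·424 = 848 ⇒ p = 3.

3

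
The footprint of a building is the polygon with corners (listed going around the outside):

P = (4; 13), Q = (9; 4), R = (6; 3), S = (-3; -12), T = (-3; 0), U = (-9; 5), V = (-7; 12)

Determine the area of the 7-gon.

212

Apply the shoelace formula: 2A = Σ (x_i·y_{i+1} − x_{i+1}·y_i), indices taken mod 7.
P→Q: (4)(4) − (9)(13) = -101
Q→R: (9)(3) − (6)(4) = 3
R→S: (6)(-12) − (-3)(3) = -63
S→T: (-3)(0) − (-3)(-12) = -36
T→U: (-3)(5) − (-9)(0) = -15
U→V: (-9)(12) − (-7)(5) = -73
V→P: (-7)(13) − (4)(12) = -139
Σ = -424
Area = |Σ|/2 = 212.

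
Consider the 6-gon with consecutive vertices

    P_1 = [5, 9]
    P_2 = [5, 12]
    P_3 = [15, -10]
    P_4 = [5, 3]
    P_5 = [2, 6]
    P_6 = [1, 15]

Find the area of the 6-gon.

69

Σ = (15) + (-230) + (95) + (24) + (24) + (-66) = -138
Area = |Σ|/2 = 69.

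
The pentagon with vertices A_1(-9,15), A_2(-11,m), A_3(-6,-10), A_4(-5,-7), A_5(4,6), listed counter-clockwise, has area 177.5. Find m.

The doubled signed area Σ (x_i y_{i+1} − x_{i+1} y_i) is linear in m.
With m=0 it equals 379; the coefficient of m is -3 (from the two edges through A_2).
So -3·m + 379 = 2·177.5 = 355 ⇒ m = 8.

8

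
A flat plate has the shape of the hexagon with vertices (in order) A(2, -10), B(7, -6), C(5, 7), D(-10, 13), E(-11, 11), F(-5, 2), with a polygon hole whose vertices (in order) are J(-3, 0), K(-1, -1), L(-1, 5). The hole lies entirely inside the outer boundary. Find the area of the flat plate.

Outer boundary:
Apply the shoelace formula: 2A = Σ (x_i·y_{i+1} − x_{i+1}·y_i), indices taken mod 6.
Σ = (58) + (79) + (135) + (33) + (33) + (46) = 384
Area = |Σ|/2 = 192.
Hole:
Σ = (3) + (-6) + (15) = 12
Area = |Σ|/2 = 6.
Net area = 192 − 6 = 186.

186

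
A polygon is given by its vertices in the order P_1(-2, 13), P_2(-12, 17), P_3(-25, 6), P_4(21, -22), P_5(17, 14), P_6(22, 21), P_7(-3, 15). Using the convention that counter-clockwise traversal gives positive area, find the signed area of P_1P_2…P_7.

1000

P_1→P_2: (-2)(17) − (-12)(13) = 122
P_2→P_3: (-12)(6) − (-25)(17) = 353
P_3→P_4: (-25)(-22) − (21)(6) = 424
P_4→P_5: (21)(14) − (17)(-22) = 668
P_5→P_6: (17)(21) − (22)(14) = 49
P_6→P_7: (22)(15) − (-3)(21) = 393
P_7→P_1: (-3)(13) − (-2)(15) = -9
Σ = 2000
Signed area = Σ/2 = 1000 (positive ⇒ counter-clockwise traversal).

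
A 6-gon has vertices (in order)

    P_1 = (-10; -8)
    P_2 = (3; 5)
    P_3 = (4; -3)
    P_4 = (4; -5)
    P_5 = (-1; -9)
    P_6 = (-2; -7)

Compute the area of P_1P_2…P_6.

84.5

Cross-terms: -26, -29, -8, -41, -11, -54  ⇒  Σ = -169
Area = |Σ|/2 = 84.5.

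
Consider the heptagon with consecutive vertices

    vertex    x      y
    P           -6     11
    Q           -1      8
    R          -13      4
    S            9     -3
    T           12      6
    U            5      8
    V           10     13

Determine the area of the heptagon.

197.5

P→Q: (-6)(8) − (-1)(11) = -37
Q→R: (-1)(4) − (-13)(8) = 100
R→S: (-13)(-3) − (9)(4) = 3
S→T: (9)(6) − (12)(-3) = 90
T→U: (12)(8) − (5)(6) = 66
U→V: (5)(13) − (10)(8) = -15
V→P: (10)(11) − (-6)(13) = 188
Σ = 395
Area = |Σ|/2 = 197.5.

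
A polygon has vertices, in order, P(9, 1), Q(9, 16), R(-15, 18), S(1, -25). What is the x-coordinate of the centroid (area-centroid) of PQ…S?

-17/21

Apply the surveyor's formula. First the cross-terms c_i = x_i·y_{i+1} − x_{i+1}·y_i:
  135, 402, 357, 226  ⇒  2A = 1120, A = 560.
Then Σ (x_i + x_{i+1})·c_i = -2720, so x̄ = -2720 / (6·560) = -17/21.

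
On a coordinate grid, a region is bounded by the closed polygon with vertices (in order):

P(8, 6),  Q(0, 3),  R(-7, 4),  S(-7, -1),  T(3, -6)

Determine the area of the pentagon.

Apply Gauss's area formula: 2A = Σ (x_i·y_{i+1} − x_{i+1}·y_i), indices taken mod 5.
Cross-terms: 24, 21, 35, 45, 66  ⇒  Σ = 191
Area = |Σ|/2 = 95.5.

95.5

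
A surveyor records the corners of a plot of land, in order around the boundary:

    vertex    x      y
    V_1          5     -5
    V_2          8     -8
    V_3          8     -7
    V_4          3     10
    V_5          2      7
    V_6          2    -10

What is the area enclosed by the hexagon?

58

Apply Gauss's area formula: 2A = Σ (x_i·y_{i+1} − x_{i+1}·y_i), indices taken mod 6.
Σ = (0) + (8) + (101) + (1) + (-34) + (40) = 116
Area = |Σ|/2 = 58.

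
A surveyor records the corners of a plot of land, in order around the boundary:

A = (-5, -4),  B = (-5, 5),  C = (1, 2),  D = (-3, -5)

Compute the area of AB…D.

36

Σ = (-45) + (-15) + (1) + (-13) = -72
Area = |Σ|/2 = 36.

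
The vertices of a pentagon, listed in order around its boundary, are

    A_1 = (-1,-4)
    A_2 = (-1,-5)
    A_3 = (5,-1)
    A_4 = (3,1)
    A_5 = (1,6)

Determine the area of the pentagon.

27

Σ = (1) + (26) + (8) + (17) + (2) = 54
Area = |Σ|/2 = 27.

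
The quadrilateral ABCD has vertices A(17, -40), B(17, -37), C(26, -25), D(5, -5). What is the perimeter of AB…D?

|AB| = √((0)² + (3)²) = √9 = 3
|BC| = √((9)² + (12)²) = √225 = 15
|CD| = √((-21)² + (20)²) = √841 = 29
|DA| = √((12)² + (-35)²) = √1369 = 37
Perimeter = 3 + 15 + 29 + 37 = 84.

84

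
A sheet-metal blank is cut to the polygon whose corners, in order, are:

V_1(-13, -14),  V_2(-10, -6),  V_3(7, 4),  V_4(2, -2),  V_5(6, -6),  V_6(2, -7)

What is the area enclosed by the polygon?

Apply the shoelace formula: 2A = Σ (x_i·y_{i+1} − x_{i+1}·y_i), indices taken mod 6.
Σ = (-62) + (2) + (-22) + (0) + (-30) + (-119) = -231
Area = |Σ|/2 = 115.5.

115.5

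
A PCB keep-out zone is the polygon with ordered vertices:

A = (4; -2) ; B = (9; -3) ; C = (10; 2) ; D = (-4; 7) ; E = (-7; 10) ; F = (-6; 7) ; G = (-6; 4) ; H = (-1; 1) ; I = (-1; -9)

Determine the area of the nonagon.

Σ = (6) + (48) + (78) + (9) + (11) + (18) + (-2) + (10) + (38) = 216
Area = |Σ|/2 = 108.

108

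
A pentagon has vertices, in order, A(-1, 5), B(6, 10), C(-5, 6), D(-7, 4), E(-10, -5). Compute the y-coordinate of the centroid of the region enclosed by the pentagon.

307/88

Apply the surveyor's formula. First the cross-terms c_i = x_i·y_{i+1} − x_{i+1}·y_i:
  -40, 86, 22, 75, -55  ⇒  2A = 88, A = 44.
Then Σ (y_i + y_{i+1})·c_i = 921, so ȳ = 921 / (6·44) = 307/88.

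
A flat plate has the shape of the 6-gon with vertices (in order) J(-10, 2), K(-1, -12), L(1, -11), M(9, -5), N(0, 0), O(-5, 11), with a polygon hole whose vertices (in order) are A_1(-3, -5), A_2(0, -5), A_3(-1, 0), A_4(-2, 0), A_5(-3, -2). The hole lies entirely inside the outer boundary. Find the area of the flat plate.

Outer boundary:
Apply Gauss's area formula: 2A = Σ (x_i·y_{i+1} − x_{i+1}·y_i), indices taken mod 6.
J→K: (-10)(-12) − (-1)(2) = 122
K→L: (-1)(-11) − (1)(-12) = 23
L→M: (1)(-5) − (9)(-11) = 94
M→N: (9)(0) − (0)(-5) = 0
N→O: (0)(11) − (-5)(0) = 0
O→J: (-5)(2) − (-10)(11) = 100
Σ = 339
Area = |Σ|/2 = 169.5.
Hole:
A_1→A_2: (-3)(-5) − (0)(-5) = 15
A_2→A_3: (0)(0) − (-1)(-5) = -5
A_3→A_4: (-1)(0) − (-2)(0) = 0
A_4→A_5: (-2)(-2) − (-3)(0) = 4
A_5→A_1: (-3)(-5) − (-3)(-2) = 9
Σ = 23
Area = |Σ|/2 = 11.5.
Net area = 169.5 − 11.5 = 158.

158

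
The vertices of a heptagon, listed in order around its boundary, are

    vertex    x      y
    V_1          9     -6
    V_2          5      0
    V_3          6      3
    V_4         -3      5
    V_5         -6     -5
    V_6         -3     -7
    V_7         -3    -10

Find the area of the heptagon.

136.5

Apply the shoelace (surveyor's) formula: 2A = Σ (x_i·y_{i+1} − x_{i+1}·y_i), indices taken mod 7.
Σ = (30) + (15) + (39) + (45) + (27) + (9) + (108) = 273
Area = |Σ|/2 = 136.5.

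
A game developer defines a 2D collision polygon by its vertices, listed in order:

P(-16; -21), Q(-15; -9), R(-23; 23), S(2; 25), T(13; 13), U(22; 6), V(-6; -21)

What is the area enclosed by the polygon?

1243.5

Σ = (-171) + (-552) + (-621) + (-299) + (-208) + (-426) + (-210) = -2487
Area = |Σ|/2 = 1243.5.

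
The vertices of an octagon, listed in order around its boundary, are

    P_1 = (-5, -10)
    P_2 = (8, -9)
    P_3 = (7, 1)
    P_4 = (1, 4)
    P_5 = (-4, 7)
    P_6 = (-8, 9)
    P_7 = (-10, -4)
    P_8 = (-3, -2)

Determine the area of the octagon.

208

Apply the surveyor's formula: 2A = Σ (x_i·y_{i+1} − x_{i+1}·y_i), indices taken mod 8.
P_1→P_2: (-5)(-9) − (8)(-10) = 125
P_2→P_3: (8)(1) − (7)(-9) = 71
P_3→P_4: (7)(4) − (1)(1) = 27
P_4→P_5: (1)(7) − (-4)(4) = 23
P_5→P_6: (-4)(9) − (-8)(7) = 20
P_6→P_7: (-8)(-4) − (-10)(9) = 122
P_7→P_8: (-10)(-2) − (-3)(-4) = 8
P_8→P_1: (-3)(-10) − (-5)(-2) = 20
Σ = 416
Area = |Σ|/2 = 208.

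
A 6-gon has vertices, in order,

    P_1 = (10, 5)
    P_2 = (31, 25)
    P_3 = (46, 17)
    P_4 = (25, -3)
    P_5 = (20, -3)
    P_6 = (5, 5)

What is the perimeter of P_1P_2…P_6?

102

|P_1P_2| = √((21)² + (20)²) = √841 = 29
|P_2P_3| = √((15)² + (-8)²) = √289 = 17
|P_3P_4| = √((-21)² + (-20)²) = √841 = 29
|P_4P_5| = √((-5)² + (0)²) = √25 = 5
|P_5P_6| = √((-15)² + (8)²) = √289 = 17
|P_6P_1| = √((5)² + (0)²) = √25 = 5
Perimeter = 29 + 17 + 29 + 5 + 17 + 5 = 102.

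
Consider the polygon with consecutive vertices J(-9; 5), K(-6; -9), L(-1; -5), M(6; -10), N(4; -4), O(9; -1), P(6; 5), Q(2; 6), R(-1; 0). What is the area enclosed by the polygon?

Apply the surveyor's formula: 2A = Σ (x_i·y_{i+1} − x_{i+1}·y_i), indices taken mod 9.
Σ = (111) + (21) + (40) + (16) + (32) + (51) + (26) + (6) + (-5) = 298
Area = |Σ|/2 = 149.

149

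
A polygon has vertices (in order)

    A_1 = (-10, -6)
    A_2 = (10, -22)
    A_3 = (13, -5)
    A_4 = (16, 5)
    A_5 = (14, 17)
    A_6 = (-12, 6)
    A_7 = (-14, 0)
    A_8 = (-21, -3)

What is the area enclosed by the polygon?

Apply the shoelace (surveyor's) formula: 2A = Σ (x_i·y_{i+1} − x_{i+1}·y_i), indices taken mod 8.
Σ = (280) + (236) + (145) + (202) + (288) + (84) + (42) + (96) = 1373
Area = |Σ|/2 = 686.5.

686.5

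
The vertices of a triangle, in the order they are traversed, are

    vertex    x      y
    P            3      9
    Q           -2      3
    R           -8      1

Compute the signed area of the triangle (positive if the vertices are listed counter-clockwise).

Apply Gauss's area formula: 2A = Σ (x_i·y_{i+1} − x_{i+1}·y_i), indices taken mod 3.
Σ = (27) + (22) + (-75) = -26
Signed area = Σ/2 = -13 (negative ⇒ clockwise traversal).

-13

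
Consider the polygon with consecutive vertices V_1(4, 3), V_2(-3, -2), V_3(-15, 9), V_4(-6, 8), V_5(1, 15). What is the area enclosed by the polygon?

138.5

Cross-terms: 1, -57, -66, -98, -57  ⇒  Σ = -277
Area = |Σ|/2 = 138.5.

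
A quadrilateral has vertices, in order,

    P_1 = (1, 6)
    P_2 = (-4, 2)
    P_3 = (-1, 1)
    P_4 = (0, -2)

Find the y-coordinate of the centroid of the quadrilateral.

52/21

Apply the shoelace formula. First the cross-terms c_i = x_i·y_{i+1} − x_{i+1}·y_i:
  26, -2, 2, 2  ⇒  2A = 28, A = 14.
Then Σ (y_i + y_{i+1})·c_i = 208, so ȳ = 208 / (6·14) = 52/21.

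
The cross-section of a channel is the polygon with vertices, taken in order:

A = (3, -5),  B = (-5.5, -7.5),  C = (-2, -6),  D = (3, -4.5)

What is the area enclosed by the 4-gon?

Σ = (-50) + (18) + (27) + (-1.5) = -6.5
Area = |Σ|/2 = 3.25.

3.25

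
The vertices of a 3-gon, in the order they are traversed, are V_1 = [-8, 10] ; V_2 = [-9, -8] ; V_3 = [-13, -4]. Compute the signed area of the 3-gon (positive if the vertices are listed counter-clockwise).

Apply Gauss's area formula: 2A = Σ (x_i·y_{i+1} − x_{i+1}·y_i), indices taken mod 3.
Σ = (154) + (-68) + (-162) = -76
Signed area = Σ/2 = -38 (negative ⇒ clockwise traversal).

-38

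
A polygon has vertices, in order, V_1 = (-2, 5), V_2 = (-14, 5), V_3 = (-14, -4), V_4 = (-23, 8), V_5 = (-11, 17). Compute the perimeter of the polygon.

|V_1V_2| = √((-12)² + (0)²) = √144 = 12
|V_2V_3| = √((0)² + (-9)²) = √81 = 9
|V_3V_4| = √((-9)² + (12)²) = √225 = 15
|V_4V_5| = √((12)² + (9)²) = √225 = 15
|V_5V_1| = √((9)² + (-12)²) = √225 = 15
Perimeter = 12 + 9 + 15 + 15 + 15 = 66.

66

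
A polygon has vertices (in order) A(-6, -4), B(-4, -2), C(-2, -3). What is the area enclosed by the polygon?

Apply the surveyor's formula: 2A = Σ (x_i·y_{i+1} − x_{i+1}·y_i), indices taken mod 3.
A→B: (-6)(-2) − (-4)(-4) = -4
B→C: (-4)(-3) − (-2)(-2) = 8
C→A: (-2)(-4) − (-6)(-3) = -10
Σ = -6
Area = |Σ|/2 = 3.

3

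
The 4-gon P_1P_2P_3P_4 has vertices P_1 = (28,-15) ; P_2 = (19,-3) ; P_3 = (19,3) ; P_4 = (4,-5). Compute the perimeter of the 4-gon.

|P_1P_2| = √((-9)² + (12)²) = √225 = 15
|P_2P_3| = √((0)² + (6)²) = √36 = 6
|P_3P_4| = √((-15)² + (-8)²) = √289 = 17
|P_4P_1| = √((24)² + (-10)²) = √676 = 26
Perimeter = 15 + 6 + 17 + 26 = 64.

64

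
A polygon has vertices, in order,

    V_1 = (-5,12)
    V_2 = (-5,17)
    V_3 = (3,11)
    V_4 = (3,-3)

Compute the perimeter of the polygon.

|V_1V_2| = √((0)² + (5)²) = √25 = 5
|V_2V_3| = √((8)² + (-6)²) = √100 = 10
|V_3V_4| = √((0)² + (-14)²) = √196 = 14
|V_4V_1| = √((-8)² + (15)²) = √289 = 17
Perimeter = 5 + 10 + 14 + 17 = 46.

46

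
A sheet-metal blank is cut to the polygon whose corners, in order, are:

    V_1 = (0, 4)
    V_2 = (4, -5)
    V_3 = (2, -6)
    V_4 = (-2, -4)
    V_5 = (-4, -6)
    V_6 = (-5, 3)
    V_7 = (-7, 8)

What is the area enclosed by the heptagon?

71.5

Cross-terms: -16, -14, -20, -4, -42, -19, -28  ⇒  Σ = -143
Area = |Σ|/2 = 71.5.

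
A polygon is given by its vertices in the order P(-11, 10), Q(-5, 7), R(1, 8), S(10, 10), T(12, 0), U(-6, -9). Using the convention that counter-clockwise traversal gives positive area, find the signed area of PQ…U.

-265.5

Apply the surveyor's formula: 2A = Σ (x_i·y_{i+1} − x_{i+1}·y_i), indices taken mod 6.
Σ = (-27) + (-47) + (-70) + (-120) + (-108) + (-159) = -531
Signed area = Σ/2 = -265.5 (negative ⇒ clockwise traversal).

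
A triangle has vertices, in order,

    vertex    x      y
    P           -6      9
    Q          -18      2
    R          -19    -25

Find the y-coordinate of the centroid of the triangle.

-14/3

Apply the shoelace (surveyor's) formula. First the cross-terms c_i = x_i·y_{i+1} − x_{i+1}·y_i:
  150, 488, -321  ⇒  2A = 317, A = 158.5.
Then Σ (y_i + y_{i+1})·c_i = -4438, so ȳ = -4438 / (6·158.5) = -14/3.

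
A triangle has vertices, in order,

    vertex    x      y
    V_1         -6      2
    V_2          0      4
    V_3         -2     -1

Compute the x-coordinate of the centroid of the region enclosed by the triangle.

Apply the shoelace (surveyor's) formula. First the cross-terms c_i = x_i·y_{i+1} − x_{i+1}·y_i:
  -24, 8, -10  ⇒  2A = -26, A = -13.
Then Σ (x_i + x_{i+1})·c_i = 208, so x̄ = 208 / (6·(-13)) = -8/3.

-8/3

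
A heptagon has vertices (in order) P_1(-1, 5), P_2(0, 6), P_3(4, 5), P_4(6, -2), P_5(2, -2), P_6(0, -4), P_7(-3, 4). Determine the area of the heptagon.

53.5

Apply Gauss's area formula: 2A = Σ (x_i·y_{i+1} − x_{i+1}·y_i), indices taken mod 7.
Σ = (-6) + (-24) + (-38) + (-8) + (-8) + (-12) + (-11) = -107
Area = |Σ|/2 = 53.5.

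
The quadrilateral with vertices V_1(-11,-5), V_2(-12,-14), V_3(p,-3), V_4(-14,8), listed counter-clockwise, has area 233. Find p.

10

The doubled signed area Σ (x_i y_{i+1} − x_{i+1} y_i) is linear in p.
With p=0 it equals 246; the coefficient of p is 22 (from the two edges through V_3).
So 22·p + 246 = 2·233 = 466 ⇒ p = 10.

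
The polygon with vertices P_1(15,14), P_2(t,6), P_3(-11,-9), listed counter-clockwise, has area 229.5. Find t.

-14

Write out the shoelace sum; only the two edges meeting at P_2 involve t:
2·Area = [(15·6 − t·14) + (t·(-9) − (-11)·6)] + -19
       = -23·t + 137 = 459
⇒ t = -14.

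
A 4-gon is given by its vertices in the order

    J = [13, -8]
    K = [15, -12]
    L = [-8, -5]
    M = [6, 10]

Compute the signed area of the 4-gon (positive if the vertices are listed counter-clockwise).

-217.5

Apply the shoelace formula: 2A = Σ (x_i·y_{i+1} − x_{i+1}·y_i), indices taken mod 4.
Σ = (-36) + (-171) + (-50) + (-178) = -435
Signed area = Σ/2 = -217.5 (negative ⇒ clockwise traversal).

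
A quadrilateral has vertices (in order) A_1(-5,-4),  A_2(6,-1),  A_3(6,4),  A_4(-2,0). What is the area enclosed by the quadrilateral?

37.5

A_1→A_2: (-5)(-1) − (6)(-4) = 29
A_2→A_3: (6)(4) − (6)(-1) = 30
A_3→A_4: (6)(0) − (-2)(4) = 8
A_4→A_1: (-2)(-4) − (-5)(0) = 8
Σ = 75
Area = |Σ|/2 = 37.5.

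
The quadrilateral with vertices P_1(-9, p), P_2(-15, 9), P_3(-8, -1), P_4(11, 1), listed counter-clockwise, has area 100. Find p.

7

Write out the shoelace sum; only the two edges meeting at P_1 involve p:
2·Area = [(11·p − (-9)·1) + ((-9)·9 − (-15)·p)] + 90
       = 26·p + 18 = 200
⇒ p = 7.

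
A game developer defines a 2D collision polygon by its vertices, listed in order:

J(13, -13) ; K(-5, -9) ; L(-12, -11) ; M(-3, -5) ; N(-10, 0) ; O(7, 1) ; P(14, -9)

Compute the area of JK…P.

Apply the shoelace (surveyor's) formula: 2A = Σ (x_i·y_{i+1} − x_{i+1}·y_i), indices taken mod 7.
Cross-terms: -182, -53, 27, -50, -10, -77, -65  ⇒  Σ = -410
Area = |Σ|/2 = 205.

205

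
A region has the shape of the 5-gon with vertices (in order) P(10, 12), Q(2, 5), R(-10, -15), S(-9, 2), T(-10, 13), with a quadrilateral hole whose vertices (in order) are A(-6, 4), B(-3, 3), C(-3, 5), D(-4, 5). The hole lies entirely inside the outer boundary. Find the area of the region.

Outer boundary:
Apply the surveyor's formula: 2A = Σ (x_i·y_{i+1} − x_{i+1}·y_i), indices taken mod 5.
Σ = (26) + (20) + (-155) + (-97) + (-250) = -456
Area = |Σ|/2 = 228.
Hole:
Apply Gauss's area formula: 2A = Σ (x_i·y_{i+1} − x_{i+1}·y_i), indices taken mod 4.
A→B: (-6)(3) − (-3)(4) = -6
B→C: (-3)(5) − (-3)(3) = -6
C→D: (-3)(5) − (-4)(5) = 5
D→A: (-4)(4) − (-6)(5) = 14
Σ = 7
Area = |Σ|/2 = 3.5.
Net area = 228 − 3.5 = 224.5.

224.5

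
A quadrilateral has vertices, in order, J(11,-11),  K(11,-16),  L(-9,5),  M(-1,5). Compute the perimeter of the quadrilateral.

|JK| = √((0)² + (-5)²) = √25 = 5
|KL| = √((-20)² + (21)²) = √841 = 29
|LM| = √((8)² + (0)²) = √64 = 8
|MJ| = √((12)² + (-16)²) = √400 = 20
Perimeter = 5 + 29 + 8 + 20 = 62.

62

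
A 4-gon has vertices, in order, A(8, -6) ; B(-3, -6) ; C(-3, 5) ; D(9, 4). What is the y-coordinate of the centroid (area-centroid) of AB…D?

-2/3

Apply the surveyor's formula. First the cross-terms c_i = x_i·y_{i+1} − x_{i+1}·y_i:
  -66, -33, -57, -86  ⇒  2A = -242, A = -121.
Then Σ (y_i + y_{i+1})·c_i = 484, so ȳ = 484 / (6·(-121)) = -2/3.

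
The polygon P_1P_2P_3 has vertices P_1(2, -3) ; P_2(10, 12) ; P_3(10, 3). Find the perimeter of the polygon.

36

|P_1P_2| = √((8)² + (15)²) = √289 = 17
|P_2P_3| = √((0)² + (-9)²) = √81 = 9
|P_3P_1| = √((-8)² + (-6)²) = √100 = 10
Perimeter = 17 + 9 + 10 = 36.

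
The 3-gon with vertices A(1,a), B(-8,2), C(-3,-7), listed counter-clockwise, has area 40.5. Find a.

Write out the shoelace sum; only the two edges meeting at A involve a:
2·Area = [((-3)·a − 1·(-7)) + (1·2 − (-8)·a)] + 62
       = 5·a + 71 = 81
⇒ a = 2.

2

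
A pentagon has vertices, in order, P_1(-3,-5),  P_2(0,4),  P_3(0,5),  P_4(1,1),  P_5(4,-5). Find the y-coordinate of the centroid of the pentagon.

-368/183

Apply the shoelace formula. First the cross-terms c_i = x_i·y_{i+1} − x_{i+1}·y_i:
  -12, 0, -5, -9, -35  ⇒  2A = -61, A = -30.5.
Then Σ (y_i + y_{i+1})·c_i = 368, so ȳ = 368 / (6·(-30.5)) = -368/183.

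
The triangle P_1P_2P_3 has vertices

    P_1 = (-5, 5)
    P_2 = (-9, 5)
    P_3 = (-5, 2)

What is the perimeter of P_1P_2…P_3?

|P_1P_2| = √((-4)² + (0)²) = √16 = 4
|P_2P_3| = √((4)² + (-3)²) = √25 = 5
|P_3P_1| = √((0)² + (3)²) = √9 = 3
Perimeter = 4 + 5 + 3 = 12.

12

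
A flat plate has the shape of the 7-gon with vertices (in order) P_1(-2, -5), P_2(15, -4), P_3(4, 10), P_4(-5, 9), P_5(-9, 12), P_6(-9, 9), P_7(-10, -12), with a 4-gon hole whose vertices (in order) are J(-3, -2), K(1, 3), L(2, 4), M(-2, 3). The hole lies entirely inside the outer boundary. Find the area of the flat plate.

Outer boundary:
Σ = (83) + (166) + (86) + (21) + (27) + (198) + (26) = 607
Area = |Σ|/2 = 303.5.
Hole:
Apply the shoelace formula: 2A = Σ (x_i·y_{i+1} − x_{i+1}·y_i), indices taken mod 4.
Σ = (-7) + (-2) + (14) + (13) = 18
Area = |Σ|/2 = 9.
Net area = 303.5 − 9 = 294.5.

294.5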